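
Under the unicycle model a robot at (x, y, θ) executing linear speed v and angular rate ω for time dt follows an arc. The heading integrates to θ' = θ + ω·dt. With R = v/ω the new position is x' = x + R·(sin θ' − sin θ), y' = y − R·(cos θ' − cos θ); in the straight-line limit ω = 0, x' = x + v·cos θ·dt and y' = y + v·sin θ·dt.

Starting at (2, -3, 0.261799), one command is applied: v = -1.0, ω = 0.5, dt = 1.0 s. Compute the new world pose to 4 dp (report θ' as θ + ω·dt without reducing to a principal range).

(1.1372, -3.4847, 0.7618)

θ' = 0.2618 + 0.5·1.0 = 0.7618
R = v/ω = -1.0/0.5 = -2.0000
x' = 2 + -2.0000·(sin 0.7618 − sin 0.2618) = 1.1372
y' = -3 − -2.0000·(cos 0.7618 − cos 0.2618) = -3.4847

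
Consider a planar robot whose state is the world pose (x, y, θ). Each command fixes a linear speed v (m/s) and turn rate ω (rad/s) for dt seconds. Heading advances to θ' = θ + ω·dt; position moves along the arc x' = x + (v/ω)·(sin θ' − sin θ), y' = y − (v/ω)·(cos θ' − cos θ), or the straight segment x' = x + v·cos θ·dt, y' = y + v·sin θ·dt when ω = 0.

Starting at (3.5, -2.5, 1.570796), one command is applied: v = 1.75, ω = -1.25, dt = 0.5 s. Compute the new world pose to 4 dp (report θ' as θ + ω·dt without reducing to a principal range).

(3.7647, -1.6809, 0.9458)

θ' = 1.5708 + -1.25·0.5 = 0.9458
R = v/ω = 1.75/-1.25 = -1.4000
x' = 3.5 + -1.4000·(sin 0.9458 − sin 1.5708) = 3.7647
y' = -2.5 − -1.4000·(cos 0.9458 − cos 1.5708) = -1.6809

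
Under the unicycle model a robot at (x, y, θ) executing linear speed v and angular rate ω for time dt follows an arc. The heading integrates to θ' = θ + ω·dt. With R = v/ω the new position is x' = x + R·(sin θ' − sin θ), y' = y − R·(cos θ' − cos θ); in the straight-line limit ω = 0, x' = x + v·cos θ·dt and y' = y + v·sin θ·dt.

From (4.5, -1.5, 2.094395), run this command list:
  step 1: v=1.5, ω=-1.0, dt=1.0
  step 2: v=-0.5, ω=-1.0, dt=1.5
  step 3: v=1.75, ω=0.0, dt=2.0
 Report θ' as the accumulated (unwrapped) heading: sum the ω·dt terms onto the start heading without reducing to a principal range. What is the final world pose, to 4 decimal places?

step 1: θ'=1.0944 (R=-1.5000) → pose (4.4661, -0.0621, 1.0944)
step 2: θ'=-0.4056 (R=0.5000) → pose (3.8244, -0.2923, -0.4056)
step 3: θ'=-0.4056 (straight) → pose (7.0405, -1.6733, -0.4056)

(7.0405, -1.6733, -0.4056)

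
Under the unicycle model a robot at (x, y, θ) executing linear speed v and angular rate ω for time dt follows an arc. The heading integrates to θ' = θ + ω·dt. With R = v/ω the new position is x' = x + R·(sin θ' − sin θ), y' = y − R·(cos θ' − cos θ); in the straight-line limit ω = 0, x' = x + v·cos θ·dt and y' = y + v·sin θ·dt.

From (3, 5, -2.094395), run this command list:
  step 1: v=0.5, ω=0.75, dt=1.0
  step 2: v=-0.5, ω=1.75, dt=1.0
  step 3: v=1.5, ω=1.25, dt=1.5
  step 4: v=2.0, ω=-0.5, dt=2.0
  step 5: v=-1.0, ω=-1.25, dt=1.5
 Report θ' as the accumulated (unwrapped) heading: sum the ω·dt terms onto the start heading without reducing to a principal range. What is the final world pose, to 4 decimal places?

(0.9599, 9.9175, -0.5944)

step 1: θ'=-1.3444 (R=0.6667) → pose (2.9277, 4.5170, -1.3444)
step 2: θ'=0.4056 (R=-0.2857) → pose (2.5365, 4.7154, 0.4056)
step 3: θ'=2.2806 (R=1.2000) → pose (2.9732, 6.6001, 2.2806)
step 4: θ'=1.2806 (R=-4.0000) → pose (2.1744, 10.3514, 1.2806)
step 5: θ'=-0.5944 (R=0.8000) → pose (0.9599, 9.9175, -0.5944)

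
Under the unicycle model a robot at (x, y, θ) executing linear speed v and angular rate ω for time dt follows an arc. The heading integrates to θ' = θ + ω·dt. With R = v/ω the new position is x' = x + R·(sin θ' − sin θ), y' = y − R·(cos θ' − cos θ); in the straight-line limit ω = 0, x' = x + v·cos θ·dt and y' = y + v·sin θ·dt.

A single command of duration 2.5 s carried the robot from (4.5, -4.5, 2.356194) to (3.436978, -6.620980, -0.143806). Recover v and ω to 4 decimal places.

v = -1.2500, ω = -1.0000

Δθ = -0.143806 − 2.356194 = -2.500000
ω = Δθ/dt = -2.500000/2.5 = -1.0000
R = −Δy/(cos θ' − cos θ) = 1.2500
v = R·ω = 1.2500·-1.0000 = -1.2500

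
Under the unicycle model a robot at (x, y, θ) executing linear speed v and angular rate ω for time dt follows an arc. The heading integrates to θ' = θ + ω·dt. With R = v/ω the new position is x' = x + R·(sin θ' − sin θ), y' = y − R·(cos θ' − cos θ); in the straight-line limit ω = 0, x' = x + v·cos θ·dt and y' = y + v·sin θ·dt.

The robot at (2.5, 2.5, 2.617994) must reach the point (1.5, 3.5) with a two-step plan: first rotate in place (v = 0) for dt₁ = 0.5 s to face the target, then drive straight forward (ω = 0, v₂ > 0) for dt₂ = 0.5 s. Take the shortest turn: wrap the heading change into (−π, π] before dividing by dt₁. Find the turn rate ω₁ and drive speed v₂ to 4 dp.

heading to target = atan2(3.5−2.5, 1.5−2.5) = 2.3562
Δθ = wrap(2.3562 − 2.6180) = -0.2618; ω₁ = Δθ/dt₁ = -0.5236
distance = √((1.5−2.5)² + (3.5−2.5)²) = 1.4142; v₂ = distance/dt₂ = 2.8284

ω₁ = -0.5236, v₂ = 2.8284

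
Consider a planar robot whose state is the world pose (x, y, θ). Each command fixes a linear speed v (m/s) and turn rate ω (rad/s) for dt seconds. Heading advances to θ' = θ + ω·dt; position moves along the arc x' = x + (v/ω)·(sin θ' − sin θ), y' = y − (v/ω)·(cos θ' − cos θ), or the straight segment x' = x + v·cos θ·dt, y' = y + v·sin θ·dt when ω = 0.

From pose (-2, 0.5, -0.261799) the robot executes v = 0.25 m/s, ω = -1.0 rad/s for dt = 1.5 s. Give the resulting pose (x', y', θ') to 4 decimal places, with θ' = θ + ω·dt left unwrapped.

(-1.8193, 0.2111, -1.7618)

θ' = -0.2618 + -1.0·1.5 = -1.7618
R = v/ω = 0.25/-1.0 = -0.2500
x' = -2 + -0.2500·(sin -1.7618 − sin -0.2618) = -1.8193
y' = 0.5 − -0.2500·(cos -1.7618 − cos -0.2618) = 0.2111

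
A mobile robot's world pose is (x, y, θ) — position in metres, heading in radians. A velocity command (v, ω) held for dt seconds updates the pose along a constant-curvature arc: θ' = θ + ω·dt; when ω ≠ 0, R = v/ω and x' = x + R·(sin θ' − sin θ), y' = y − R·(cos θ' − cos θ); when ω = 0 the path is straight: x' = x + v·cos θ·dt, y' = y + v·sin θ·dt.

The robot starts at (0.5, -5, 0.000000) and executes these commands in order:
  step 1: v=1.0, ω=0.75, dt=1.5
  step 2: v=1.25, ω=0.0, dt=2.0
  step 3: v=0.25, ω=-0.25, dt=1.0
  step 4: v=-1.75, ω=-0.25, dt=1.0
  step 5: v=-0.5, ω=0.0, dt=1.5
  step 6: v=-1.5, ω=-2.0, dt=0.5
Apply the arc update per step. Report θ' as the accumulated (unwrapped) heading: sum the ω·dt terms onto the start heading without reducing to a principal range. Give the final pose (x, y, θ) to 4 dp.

step 1: θ'=1.1250 (R=1.3333) → pose (1.7030, -4.2416, 1.1250)
step 2: θ'=1.1250 (straight) → pose (2.7810, -1.9859, 1.1250)
step 3: θ'=0.8750 (R=-1.0000) → pose (2.9157, -1.7761, 0.8750)
step 4: θ'=0.6250 (R=7.0000) → pose (1.6386, -2.9658, 0.6250)
step 5: θ'=0.6250 (straight) → pose (1.0303, -3.4047, 0.6250)
step 6: θ'=-0.3750 (R=0.7500) → pose (0.3168, -3.4943, -0.3750)

(0.3168, -3.4943, -0.3750)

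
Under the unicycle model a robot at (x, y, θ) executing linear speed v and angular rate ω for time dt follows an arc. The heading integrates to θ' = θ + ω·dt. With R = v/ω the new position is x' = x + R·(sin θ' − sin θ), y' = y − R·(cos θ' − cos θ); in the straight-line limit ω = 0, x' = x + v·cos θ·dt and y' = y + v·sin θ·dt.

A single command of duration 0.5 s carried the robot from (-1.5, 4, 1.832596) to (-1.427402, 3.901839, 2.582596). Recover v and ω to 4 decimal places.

v = -0.2500, ω = 1.5000

Δθ = 2.582596 − 1.832596 = 0.750000
ω = Δθ/dt = 0.750000/0.5 = 1.5000
R = −Δy/(cos θ' − cos θ) = -0.1667
v = R·ω = -0.1667·1.5000 = -0.2500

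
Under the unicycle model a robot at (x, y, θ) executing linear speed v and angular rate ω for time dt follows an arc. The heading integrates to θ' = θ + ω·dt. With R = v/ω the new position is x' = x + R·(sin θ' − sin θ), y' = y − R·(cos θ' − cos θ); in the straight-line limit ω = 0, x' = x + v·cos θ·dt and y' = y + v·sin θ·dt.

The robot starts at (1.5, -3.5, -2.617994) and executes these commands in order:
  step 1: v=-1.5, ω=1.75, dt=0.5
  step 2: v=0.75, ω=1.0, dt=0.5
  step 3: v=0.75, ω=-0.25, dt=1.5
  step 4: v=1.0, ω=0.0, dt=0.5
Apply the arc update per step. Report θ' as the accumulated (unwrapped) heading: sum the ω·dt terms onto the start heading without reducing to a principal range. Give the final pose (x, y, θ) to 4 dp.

(2.0776, -4.8814, -1.6180)

step 1: θ'=-1.7430 (R=-0.8571) → pose (1.9159, -2.9046, -1.7430)
step 2: θ'=-1.2430 (R=0.7500) → pose (1.9447, -3.2745, -1.2430)
step 3: θ'=-1.6180 (R=-3.0000) → pose (2.1011, -4.3820, -1.6180)
step 4: θ'=-1.6180 (straight) → pose (2.0776, -4.8814, -1.6180)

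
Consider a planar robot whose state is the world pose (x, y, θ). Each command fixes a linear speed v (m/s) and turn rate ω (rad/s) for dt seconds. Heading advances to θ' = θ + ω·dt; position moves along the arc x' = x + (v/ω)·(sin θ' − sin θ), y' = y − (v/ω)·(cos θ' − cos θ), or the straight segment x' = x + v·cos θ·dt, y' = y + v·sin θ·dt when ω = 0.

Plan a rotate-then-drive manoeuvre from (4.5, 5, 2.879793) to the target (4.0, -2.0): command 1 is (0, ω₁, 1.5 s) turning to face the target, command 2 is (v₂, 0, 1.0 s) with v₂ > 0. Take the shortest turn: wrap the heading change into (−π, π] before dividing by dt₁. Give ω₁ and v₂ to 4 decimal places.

ω₁ = 1.1742, v₂ = 7.0178

heading to target = atan2(-2−5, 4−4.5) = -1.6421
Δθ = wrap(-1.6421 − 2.8798) = 1.7613; ω₁ = Δθ/dt₁ = 1.1742
distance = √((4−4.5)² + (-2−5)²) = 7.0178; v₂ = distance/dt₂ = 7.0178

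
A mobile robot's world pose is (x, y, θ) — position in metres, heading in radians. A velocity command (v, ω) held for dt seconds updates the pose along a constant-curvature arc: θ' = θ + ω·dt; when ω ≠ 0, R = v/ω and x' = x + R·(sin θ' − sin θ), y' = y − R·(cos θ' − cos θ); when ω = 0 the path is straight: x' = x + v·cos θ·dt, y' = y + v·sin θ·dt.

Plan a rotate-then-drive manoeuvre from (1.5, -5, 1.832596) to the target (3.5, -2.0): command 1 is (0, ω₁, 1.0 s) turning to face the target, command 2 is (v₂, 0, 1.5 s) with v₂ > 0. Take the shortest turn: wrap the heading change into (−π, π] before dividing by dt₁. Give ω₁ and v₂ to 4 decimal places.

heading to target = atan2(-2−-5, 3.5−1.5) = 0.9828
Δθ = wrap(0.9828 − 1.8326) = -0.8498; ω₁ = Δθ/dt₁ = -0.8498
distance = √((3.5−1.5)² + (-2−-5)²) = 3.6056; v₂ = distance/dt₂ = 2.4037

ω₁ = -0.8498, v₂ = 2.4037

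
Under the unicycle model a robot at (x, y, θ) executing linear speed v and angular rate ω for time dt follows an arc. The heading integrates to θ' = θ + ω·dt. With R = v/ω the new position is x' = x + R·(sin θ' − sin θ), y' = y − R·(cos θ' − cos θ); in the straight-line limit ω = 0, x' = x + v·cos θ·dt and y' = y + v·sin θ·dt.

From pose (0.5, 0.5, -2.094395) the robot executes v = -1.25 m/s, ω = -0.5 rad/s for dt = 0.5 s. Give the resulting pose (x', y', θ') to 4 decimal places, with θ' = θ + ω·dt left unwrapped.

θ' = -2.0944 + -0.5·0.5 = -2.3444
R = v/ω = -1.25/-0.5 = 2.5000
x' = 0.5 + 2.5000·(sin -2.3444 − sin -2.0944) = 0.8766
y' = 0.5 − 2.5000·(cos -2.3444 − cos -2.0944) = 0.9968

(0.8766, 0.9968, -2.3444)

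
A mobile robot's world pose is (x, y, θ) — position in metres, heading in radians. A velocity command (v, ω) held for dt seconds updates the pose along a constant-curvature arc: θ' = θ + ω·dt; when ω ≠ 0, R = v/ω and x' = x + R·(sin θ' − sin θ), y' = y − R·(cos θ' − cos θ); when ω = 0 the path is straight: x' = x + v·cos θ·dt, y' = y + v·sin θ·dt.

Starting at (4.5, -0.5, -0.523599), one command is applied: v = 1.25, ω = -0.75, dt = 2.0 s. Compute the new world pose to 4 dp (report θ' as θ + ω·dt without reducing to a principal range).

(5.1654, -2.6725, -2.0236)

θ' = -0.5236 + -0.75·2.0 = -2.0236
R = v/ω = 1.25/-0.75 = -1.6667
x' = 4.5 + -1.6667·(sin -2.0236 − sin -0.5236) = 5.1654
y' = -0.5 − -1.6667·(cos -2.0236 − cos -0.5236) = -2.6725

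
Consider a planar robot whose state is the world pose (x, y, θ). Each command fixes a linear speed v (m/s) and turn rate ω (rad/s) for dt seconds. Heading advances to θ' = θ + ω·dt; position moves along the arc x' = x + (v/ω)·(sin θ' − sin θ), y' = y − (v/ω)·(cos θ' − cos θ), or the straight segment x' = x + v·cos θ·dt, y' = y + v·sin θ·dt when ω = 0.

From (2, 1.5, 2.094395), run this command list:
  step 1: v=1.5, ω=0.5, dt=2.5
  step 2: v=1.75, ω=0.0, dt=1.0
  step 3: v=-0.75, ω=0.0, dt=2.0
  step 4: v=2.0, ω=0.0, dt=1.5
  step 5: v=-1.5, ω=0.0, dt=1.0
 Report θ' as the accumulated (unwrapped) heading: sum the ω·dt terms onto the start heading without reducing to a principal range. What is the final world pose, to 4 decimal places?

(-2.9165, 2.5860, 3.3444)

step 1: θ'=3.3444 (R=3.0000) → pose (-1.2023, 2.9385, 3.3444)
step 2: θ'=3.3444 (straight) → pose (-2.9165, 2.5860, 3.3444)
step 3: θ'=3.3444 (straight) → pose (-1.4472, 2.8882, 3.3444)
step 4: θ'=3.3444 (straight) → pose (-4.3857, 2.2839, 3.3444)
step 5: θ'=3.3444 (straight) → pose (-2.9165, 2.5860, 3.3444)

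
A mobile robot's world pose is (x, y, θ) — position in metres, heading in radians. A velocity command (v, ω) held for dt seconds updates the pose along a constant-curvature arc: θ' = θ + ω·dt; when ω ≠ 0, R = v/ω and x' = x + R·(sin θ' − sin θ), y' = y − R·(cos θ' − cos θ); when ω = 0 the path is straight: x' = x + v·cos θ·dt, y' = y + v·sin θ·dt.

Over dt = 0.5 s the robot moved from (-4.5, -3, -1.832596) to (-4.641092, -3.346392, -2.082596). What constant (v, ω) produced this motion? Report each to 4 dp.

v = 0.7500, ω = -0.5000

Δθ = -2.082596 − -1.832596 = -0.250000
ω = Δθ/dt = -0.250000/0.5 = -0.5000
R = −Δy/(cos θ' − cos θ) = -1.5000
v = R·ω = -1.5000·-0.5000 = 0.7500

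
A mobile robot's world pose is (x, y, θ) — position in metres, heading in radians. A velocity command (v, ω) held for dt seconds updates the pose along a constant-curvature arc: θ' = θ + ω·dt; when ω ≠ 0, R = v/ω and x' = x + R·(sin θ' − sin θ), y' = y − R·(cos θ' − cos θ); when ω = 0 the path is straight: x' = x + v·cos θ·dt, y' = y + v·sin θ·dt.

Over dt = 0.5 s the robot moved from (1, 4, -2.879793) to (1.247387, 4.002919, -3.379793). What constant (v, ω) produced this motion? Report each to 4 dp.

Δθ = -3.379793 − -2.879793 = -0.500000
ω = Δθ/dt = -0.500000/0.5 = -1.0000
R = Δx/(sin θ' − sin θ) = 0.5000
v = R·ω = 0.5000·-1.0000 = -0.5000

v = -0.5000, ω = -1.0000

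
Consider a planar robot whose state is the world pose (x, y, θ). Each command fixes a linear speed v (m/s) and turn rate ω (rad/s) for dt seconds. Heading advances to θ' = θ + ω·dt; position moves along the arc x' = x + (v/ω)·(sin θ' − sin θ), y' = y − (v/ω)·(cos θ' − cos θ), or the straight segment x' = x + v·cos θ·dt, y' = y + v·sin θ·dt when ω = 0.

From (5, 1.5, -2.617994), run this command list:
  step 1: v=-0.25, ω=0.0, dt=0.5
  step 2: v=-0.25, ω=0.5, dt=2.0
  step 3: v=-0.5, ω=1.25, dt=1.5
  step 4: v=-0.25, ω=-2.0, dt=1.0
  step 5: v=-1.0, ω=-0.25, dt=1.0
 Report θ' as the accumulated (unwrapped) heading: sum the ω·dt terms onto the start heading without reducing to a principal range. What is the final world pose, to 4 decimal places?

(4.9936, 3.4736, -1.9930)

step 1: θ'=-2.6180 (straight) → pose (5.1083, 1.5625, -2.6180)
step 2: θ'=-1.6180 (R=-0.5000) → pose (5.3577, 1.9719, -1.6180)
step 3: θ'=0.2570 (R=-0.4000) → pose (4.8565, 2.3777, 0.2570)
step 4: θ'=-1.7430 (R=0.1250) → pose (4.7015, 2.5200, -1.7430)
step 5: θ'=-1.9930 (R=4.0000) → pose (4.9936, 3.4736, -1.9930)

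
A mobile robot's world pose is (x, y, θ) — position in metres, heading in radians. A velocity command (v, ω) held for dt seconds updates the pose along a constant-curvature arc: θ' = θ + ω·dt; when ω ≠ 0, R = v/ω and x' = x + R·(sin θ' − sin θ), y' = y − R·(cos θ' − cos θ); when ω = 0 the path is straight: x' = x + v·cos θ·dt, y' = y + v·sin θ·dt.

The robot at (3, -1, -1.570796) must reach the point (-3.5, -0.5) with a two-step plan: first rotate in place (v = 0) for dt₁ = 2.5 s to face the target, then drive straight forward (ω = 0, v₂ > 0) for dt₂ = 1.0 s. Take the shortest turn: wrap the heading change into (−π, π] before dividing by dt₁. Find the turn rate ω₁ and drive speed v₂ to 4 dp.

ω₁ = -0.6590, v₂ = 6.5192

heading to target = atan2(-0.5−-1, -3.5−3) = 3.0648
Δθ = wrap(3.0648 − -1.5708) = -1.6476; ω₁ = Δθ/dt₁ = -0.6590
distance = √((-3.5−3)² + (-0.5−-1)²) = 6.5192; v₂ = distance/dt₂ = 6.5192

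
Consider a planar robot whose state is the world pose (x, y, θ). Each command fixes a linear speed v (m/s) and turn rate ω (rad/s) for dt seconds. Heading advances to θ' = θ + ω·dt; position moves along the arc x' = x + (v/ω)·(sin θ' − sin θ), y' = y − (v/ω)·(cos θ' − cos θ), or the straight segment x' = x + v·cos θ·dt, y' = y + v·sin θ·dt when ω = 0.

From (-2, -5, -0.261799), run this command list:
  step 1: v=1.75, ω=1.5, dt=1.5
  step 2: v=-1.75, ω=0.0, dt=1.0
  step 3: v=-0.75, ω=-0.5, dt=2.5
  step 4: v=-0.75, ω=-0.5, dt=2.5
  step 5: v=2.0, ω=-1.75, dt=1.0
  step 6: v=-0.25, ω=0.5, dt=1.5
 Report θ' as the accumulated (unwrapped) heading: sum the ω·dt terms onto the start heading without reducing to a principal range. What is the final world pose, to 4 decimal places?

step 1: θ'=1.9882 (R=1.1667) → pose (-0.6315, -3.4001, 1.9882)
step 2: θ'=1.9882 (straight) → pose (0.0779, -4.9999, 1.9882)
step 3: θ'=0.7382 (R=1.5000) → pose (-0.2839, -6.7175, 0.7382)
step 4: θ'=-0.5118 (R=1.5000) → pose (-2.0279, -6.9158, -0.5118)
step 5: θ'=-2.2618 (R=-1.1429) → pose (-1.7070, -8.6405, -2.2618)
step 6: θ'=-1.5118 (R=-0.5000) → pose (-1.5931, -8.2924, -1.5118)

(-1.5931, -8.2924, -1.5118)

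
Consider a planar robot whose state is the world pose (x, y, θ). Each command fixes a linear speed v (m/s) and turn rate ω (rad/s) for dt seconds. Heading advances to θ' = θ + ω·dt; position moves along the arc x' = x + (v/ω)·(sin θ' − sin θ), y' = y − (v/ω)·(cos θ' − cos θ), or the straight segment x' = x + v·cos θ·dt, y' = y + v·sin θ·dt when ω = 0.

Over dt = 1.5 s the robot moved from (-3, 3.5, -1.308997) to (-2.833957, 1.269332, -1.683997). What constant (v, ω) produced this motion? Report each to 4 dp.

v = 1.5000, ω = -0.2500

Δθ = -1.683997 − -1.308997 = -0.375000
ω = Δθ/dt = -0.375000/1.5 = -0.2500
R = −Δy/(cos θ' − cos θ) = -6.0000
v = R·ω = -6.0000·-0.2500 = 1.5000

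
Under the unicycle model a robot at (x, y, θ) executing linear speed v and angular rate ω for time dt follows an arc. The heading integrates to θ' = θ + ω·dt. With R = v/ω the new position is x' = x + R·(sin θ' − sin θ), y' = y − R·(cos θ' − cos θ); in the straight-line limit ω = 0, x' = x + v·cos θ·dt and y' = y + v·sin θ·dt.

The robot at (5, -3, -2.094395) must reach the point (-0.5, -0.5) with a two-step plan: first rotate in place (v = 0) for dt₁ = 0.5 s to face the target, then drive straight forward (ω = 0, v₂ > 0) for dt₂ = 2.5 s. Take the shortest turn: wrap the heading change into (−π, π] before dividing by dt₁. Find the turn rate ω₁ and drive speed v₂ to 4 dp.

ω₁ = -2.9477, v₂ = 2.4166

heading to target = atan2(-0.5−-3, -0.5−5) = 2.7150
Δθ = wrap(2.7150 − -2.0944) = -1.4738; ω₁ = Δθ/dt₁ = -2.9477
distance = √((-0.5−5)² + (-0.5−-3)²) = 6.0415; v₂ = distance/dt₂ = 2.4166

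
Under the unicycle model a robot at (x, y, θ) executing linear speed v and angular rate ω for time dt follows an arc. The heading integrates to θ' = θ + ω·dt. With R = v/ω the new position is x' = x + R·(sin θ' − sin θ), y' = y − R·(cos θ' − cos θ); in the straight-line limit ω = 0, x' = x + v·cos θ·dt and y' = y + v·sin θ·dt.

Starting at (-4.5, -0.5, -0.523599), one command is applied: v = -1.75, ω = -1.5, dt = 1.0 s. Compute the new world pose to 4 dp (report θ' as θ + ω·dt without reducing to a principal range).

(-4.9658, 1.0208, -2.0236)

θ' = -0.5236 + -1.5·1.0 = -2.0236
R = v/ω = -1.75/-1.5 = 1.1667
x' = -4.5 + 1.1667·(sin -2.0236 − sin -0.5236) = -4.9658
y' = -0.5 − 1.1667·(cos -2.0236 − cos -0.5236) = 1.0208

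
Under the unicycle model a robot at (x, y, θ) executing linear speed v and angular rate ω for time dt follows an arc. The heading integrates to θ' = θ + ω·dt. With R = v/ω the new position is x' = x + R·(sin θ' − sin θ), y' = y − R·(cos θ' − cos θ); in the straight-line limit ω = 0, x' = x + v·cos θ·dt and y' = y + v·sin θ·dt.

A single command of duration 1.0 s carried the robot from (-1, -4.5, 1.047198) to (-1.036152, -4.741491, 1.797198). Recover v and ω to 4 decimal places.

v = -0.2500, ω = 0.7500

Δθ = 1.797198 − 1.047198 = 0.750000
ω = Δθ/dt = 0.750000/1.0 = 0.7500
R = −Δy/(cos θ' − cos θ) = -0.3333
v = R·ω = -0.3333·0.7500 = -0.2500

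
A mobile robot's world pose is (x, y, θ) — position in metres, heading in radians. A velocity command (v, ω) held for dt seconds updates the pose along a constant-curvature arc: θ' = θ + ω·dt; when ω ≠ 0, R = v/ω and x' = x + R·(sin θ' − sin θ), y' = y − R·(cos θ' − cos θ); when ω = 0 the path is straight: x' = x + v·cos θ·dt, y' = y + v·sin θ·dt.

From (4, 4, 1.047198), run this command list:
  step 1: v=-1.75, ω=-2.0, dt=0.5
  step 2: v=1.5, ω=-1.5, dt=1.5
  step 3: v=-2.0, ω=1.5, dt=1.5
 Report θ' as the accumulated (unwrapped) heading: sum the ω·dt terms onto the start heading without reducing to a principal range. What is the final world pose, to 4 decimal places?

step 1: θ'=0.0472 (R=0.8750) → pose (3.2835, 3.5635, 0.0472)
step 2: θ'=-2.2028 (R=-1.0000) → pose (4.1375, 1.9738, -2.2028)
step 3: θ'=0.0472 (R=-1.3333) → pose (2.9988, 4.0934, 0.0472)

(2.9988, 4.0934, 0.0472)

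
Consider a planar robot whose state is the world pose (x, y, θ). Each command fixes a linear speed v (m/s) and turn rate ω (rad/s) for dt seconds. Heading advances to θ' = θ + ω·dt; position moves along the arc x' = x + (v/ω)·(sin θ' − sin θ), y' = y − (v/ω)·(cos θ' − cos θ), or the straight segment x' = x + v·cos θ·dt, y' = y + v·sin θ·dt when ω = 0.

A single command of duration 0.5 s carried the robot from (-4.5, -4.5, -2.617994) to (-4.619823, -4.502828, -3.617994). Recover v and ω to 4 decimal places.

Δθ = -3.617994 − -2.617994 = -1.000000
ω = Δθ/dt = -1.000000/0.5 = -2.0000
R = Δx/(sin θ' − sin θ) = -0.1250
v = R·ω = -0.1250·-2.0000 = 0.2500

v = 0.2500, ω = -2.0000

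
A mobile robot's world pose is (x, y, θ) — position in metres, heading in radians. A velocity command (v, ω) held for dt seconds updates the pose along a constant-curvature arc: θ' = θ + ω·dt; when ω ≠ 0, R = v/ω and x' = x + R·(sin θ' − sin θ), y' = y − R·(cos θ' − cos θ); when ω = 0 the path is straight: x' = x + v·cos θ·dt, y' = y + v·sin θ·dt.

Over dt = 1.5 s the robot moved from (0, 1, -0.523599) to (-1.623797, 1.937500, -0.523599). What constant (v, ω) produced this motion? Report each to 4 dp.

Δθ = -0.523599 − -0.523599 = 0.000000
ω = Δθ/dt = 0.000000/1.5 = 0.0000
ω = 0 → v = (Δx·cos θ + Δy·sin θ)/dt = -1.2500

v = -1.2500, ω = 0.0000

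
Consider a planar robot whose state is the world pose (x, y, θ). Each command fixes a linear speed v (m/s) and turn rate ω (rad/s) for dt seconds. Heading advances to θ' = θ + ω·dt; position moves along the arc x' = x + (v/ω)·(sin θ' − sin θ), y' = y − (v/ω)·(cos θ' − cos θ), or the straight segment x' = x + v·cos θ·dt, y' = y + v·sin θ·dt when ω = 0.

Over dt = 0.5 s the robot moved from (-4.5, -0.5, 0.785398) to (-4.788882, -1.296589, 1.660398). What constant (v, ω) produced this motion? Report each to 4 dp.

Δθ = 1.660398 − 0.785398 = 0.875000
ω = Δθ/dt = 0.875000/0.5 = 1.7500
R = −Δy/(cos θ' − cos θ) = -1.0000
v = R·ω = -1.0000·1.7500 = -1.7500

v = -1.7500, ω = 1.7500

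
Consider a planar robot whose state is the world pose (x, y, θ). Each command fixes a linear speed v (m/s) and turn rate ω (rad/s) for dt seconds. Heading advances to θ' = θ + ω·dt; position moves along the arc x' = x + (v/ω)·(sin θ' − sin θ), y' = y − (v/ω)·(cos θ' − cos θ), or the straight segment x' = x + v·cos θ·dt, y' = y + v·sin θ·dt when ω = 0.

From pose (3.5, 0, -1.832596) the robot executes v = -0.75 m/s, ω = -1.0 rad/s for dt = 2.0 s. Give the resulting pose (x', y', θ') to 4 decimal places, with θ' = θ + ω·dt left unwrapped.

θ' = -1.8326 + -1.0·2.0 = -3.8326
R = v/ω = -0.75/-1.0 = 0.7500
x' = 3.5 + 0.7500·(sin -3.8326 − sin -1.8326) = 4.7024
y' = 0 − 0.7500·(cos -3.8326 − cos -1.8326) = 0.3838

(4.7024, 0.3838, -3.8326)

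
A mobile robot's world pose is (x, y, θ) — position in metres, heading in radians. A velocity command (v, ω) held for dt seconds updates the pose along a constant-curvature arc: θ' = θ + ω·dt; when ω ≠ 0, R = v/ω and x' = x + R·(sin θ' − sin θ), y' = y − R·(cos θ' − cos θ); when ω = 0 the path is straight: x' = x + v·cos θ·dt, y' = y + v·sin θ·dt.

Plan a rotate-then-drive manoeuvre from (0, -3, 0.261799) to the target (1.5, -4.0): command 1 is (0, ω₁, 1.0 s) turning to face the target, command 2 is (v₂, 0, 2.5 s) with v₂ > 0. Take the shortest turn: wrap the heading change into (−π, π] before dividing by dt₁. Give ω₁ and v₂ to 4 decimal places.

ω₁ = -0.8498, v₂ = 0.7211

heading to target = atan2(-4−-3, 1.5−0) = -0.5880
Δθ = wrap(-0.5880 − 0.2618) = -0.8498; ω₁ = Δθ/dt₁ = -0.8498
distance = √((1.5−0)² + (-4−-3)²) = 1.8028; v₂ = distance/dt₂ = 0.7211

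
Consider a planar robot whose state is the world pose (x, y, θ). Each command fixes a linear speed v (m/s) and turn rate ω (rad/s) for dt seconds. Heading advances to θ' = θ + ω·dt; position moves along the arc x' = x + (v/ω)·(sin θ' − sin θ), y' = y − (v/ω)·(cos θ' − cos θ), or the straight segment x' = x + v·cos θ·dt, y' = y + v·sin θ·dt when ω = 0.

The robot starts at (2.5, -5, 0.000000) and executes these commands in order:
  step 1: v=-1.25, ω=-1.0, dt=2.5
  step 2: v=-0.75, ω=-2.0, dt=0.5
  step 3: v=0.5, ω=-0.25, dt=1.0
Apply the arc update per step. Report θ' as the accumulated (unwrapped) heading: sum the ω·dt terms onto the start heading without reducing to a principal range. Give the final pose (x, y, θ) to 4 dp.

(1.6663, -2.4660, -3.7500)

step 1: θ'=-2.5000 (R=1.2500) → pose (1.7519, -2.7486, -2.5000)
step 2: θ'=-3.5000 (R=0.3750) → pose (2.1079, -2.6978, -3.5000)
step 3: θ'=-3.7500 (R=-2.0000) → pose (1.6663, -2.4660, -3.7500)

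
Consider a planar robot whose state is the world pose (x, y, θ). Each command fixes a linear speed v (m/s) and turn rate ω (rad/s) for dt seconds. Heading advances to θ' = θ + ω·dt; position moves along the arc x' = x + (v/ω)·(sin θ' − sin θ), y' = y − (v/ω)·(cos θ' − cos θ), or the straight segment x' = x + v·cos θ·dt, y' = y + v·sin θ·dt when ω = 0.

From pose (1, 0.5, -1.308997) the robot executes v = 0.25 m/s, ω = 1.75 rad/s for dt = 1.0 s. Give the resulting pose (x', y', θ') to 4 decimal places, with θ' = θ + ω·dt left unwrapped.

θ' = -1.3090 + 1.75·1.0 = 0.4410
R = v/ω = 0.25/1.75 = 0.1429
x' = 1 + 0.1429·(sin 0.4410 − sin -1.3090) = 1.1990
y' = 0.5 − 0.1429·(cos 0.4410 − cos -1.3090) = 0.4078

(1.1990, 0.4078, 0.4410)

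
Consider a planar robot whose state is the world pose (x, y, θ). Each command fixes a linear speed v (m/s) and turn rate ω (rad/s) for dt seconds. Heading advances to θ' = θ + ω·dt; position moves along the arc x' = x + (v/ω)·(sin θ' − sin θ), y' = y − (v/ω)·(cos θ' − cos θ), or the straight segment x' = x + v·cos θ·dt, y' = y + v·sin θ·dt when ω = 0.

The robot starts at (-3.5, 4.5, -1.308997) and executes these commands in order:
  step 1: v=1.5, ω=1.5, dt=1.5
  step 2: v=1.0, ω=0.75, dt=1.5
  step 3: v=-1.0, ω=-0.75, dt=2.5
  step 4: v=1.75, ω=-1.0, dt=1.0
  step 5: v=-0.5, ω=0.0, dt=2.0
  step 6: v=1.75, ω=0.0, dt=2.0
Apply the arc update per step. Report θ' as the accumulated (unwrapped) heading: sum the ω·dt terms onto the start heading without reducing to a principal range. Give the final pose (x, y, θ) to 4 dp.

(0.7737, 1.3268, -0.8090)

step 1: θ'=0.9410 (R=1.0000) → pose (-1.7259, 4.1698, 0.9410)
step 2: θ'=2.0660 (R=1.3333) → pose (-1.6303, 5.5888, 2.0660)
step 3: θ'=0.1910 (R=1.3333) → pose (-2.5503, 3.6461, 0.1910)
step 4: θ'=-0.8090 (R=-1.7500) → pose (-0.9518, 3.1358, -0.8090)
step 5: θ'=-0.8090 (straight) → pose (-1.6420, 3.8594, -0.8090)
step 6: θ'=-0.8090 (straight) → pose (0.7737, 1.3268, -0.8090)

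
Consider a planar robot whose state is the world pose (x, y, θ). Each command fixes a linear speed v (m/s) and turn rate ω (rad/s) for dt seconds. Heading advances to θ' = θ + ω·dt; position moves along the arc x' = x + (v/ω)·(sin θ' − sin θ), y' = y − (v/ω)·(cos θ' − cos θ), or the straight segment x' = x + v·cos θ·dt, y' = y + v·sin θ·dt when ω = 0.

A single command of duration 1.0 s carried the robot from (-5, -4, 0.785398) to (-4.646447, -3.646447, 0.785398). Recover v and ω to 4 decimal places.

Δθ = 0.785398 − 0.785398 = 0.000000
ω = Δθ/dt = 0.000000/1.0 = 0.0000
ω = 0 → v = (Δx·cos θ + Δy·sin θ)/dt = 0.5000

v = 0.5000, ω = 0.0000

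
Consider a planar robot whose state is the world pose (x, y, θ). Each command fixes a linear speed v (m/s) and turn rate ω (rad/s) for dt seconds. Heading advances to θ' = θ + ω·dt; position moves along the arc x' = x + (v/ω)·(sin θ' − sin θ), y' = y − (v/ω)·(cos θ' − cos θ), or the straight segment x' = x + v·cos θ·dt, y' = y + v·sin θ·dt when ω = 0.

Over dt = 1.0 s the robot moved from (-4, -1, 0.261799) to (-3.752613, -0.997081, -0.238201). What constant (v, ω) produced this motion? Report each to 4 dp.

v = 0.2500, ω = -0.5000

Δθ = -0.238201 − 0.261799 = -0.500000
ω = Δθ/dt = -0.500000/1.0 = -0.5000
R = Δx/(sin θ' − sin θ) = -0.5000
v = R·ω = -0.5000·-0.5000 = 0.2500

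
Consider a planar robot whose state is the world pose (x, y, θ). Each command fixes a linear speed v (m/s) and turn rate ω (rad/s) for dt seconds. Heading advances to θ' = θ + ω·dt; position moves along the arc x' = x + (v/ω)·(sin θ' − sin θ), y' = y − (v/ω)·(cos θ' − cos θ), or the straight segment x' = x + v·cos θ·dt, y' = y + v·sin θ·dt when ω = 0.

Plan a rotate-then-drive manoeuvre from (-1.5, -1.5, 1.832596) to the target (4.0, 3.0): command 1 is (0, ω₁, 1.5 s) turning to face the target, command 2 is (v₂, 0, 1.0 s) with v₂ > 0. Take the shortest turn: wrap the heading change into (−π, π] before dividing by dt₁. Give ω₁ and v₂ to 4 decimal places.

heading to target = atan2(3−-1.5, 4−-1.5) = 0.6857
Δθ = wrap(0.6857 − 1.8326) = -1.1469; ω₁ = Δθ/dt₁ = -0.7646
distance = √((4−-1.5)² + (3−-1.5)²) = 7.1063; v₂ = distance/dt₂ = 7.1063

ω₁ = -0.7646, v₂ = 7.1063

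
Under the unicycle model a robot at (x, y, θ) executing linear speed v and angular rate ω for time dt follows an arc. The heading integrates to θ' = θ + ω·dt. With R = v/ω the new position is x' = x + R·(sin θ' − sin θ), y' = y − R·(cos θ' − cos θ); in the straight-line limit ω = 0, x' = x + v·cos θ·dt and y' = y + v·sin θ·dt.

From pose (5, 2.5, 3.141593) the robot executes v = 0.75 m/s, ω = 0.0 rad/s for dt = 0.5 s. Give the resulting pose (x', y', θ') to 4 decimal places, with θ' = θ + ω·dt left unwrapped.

θ' = 3.1416 + 0.0·0.5 = 3.1416
ω = 0 → straight: x' = 5 + 0.75·cos(3.1416)·0.5 = 4.6250
y' = 2.5 + 0.75·sin(3.1416)·0.5 = 2.5000

(4.6250, 2.5000, 3.1416)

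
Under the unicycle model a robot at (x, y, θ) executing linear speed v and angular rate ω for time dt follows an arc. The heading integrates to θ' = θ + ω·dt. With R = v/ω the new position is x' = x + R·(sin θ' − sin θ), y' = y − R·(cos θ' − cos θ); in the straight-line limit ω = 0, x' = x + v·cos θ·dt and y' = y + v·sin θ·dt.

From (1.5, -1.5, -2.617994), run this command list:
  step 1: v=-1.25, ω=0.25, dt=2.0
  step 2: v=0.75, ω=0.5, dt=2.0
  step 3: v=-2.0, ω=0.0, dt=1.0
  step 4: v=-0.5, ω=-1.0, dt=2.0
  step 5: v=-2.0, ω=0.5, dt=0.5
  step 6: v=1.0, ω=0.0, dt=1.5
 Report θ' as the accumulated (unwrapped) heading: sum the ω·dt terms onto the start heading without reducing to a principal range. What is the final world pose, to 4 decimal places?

step 1: θ'=-2.1180 (R=-5.0000) → pose (3.2699, 0.2286, -2.1180)
step 2: θ'=-1.1180 (R=1.5000) → pose (3.2021, -1.2080, -1.1180)
step 3: θ'=-1.1180 (straight) → pose (2.3271, 0.5904, -1.1180)
step 4: θ'=-3.1180 (R=0.5000) → pose (2.7649, 1.3090, -3.1180)
step 5: θ'=-2.8680 (R=-4.0000) → pose (3.7513, 1.4567, -2.8680)
step 6: θ'=-2.8680 (straight) → pose (2.3071, 1.0514, -2.8680)

(2.3071, 1.0514, -2.8680)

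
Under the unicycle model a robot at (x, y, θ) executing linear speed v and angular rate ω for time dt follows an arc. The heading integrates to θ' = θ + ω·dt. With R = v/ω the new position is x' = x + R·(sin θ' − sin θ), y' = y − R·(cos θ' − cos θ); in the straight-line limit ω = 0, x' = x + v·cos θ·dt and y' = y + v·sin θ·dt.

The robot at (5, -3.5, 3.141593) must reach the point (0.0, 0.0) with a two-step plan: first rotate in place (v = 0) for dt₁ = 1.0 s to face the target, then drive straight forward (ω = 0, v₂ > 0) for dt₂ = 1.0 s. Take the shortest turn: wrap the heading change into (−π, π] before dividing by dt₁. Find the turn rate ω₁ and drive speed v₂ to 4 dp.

heading to target = atan2(0−-3.5, 0−5) = 2.5309
Δθ = wrap(2.5309 − 3.1416) = -0.6107; ω₁ = Δθ/dt₁ = -0.6107
distance = √((0−5)² + (0−-3.5)²) = 6.1033; v₂ = distance/dt₂ = 6.1033

ω₁ = -0.6107, v₂ = 6.1033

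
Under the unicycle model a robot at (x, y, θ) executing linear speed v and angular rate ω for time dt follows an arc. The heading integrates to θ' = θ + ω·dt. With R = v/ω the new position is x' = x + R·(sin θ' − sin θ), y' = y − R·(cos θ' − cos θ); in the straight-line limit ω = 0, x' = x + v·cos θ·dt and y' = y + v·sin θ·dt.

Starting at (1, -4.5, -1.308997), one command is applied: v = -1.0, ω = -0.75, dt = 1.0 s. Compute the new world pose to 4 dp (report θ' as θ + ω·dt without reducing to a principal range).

(1.1103, -3.5295, -2.0590)

θ' = -1.3090 + -0.75·1.0 = -2.0590
R = v/ω = -1.0/-0.75 = 1.3333
x' = 1 + 1.3333·(sin -2.0590 − sin -1.3090) = 1.1103
y' = -4.5 − 1.3333·(cos -2.0590 − cos -1.3090) = -3.5295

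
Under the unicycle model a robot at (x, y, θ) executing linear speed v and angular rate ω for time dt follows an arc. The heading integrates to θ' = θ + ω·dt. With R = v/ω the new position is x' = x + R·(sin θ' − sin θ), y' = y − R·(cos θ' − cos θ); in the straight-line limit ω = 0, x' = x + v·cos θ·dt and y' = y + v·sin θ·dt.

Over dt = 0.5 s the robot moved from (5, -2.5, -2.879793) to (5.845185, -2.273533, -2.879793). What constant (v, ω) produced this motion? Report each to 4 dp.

v = -1.7500, ω = 0.0000

Δθ = -2.879793 − -2.879793 = 0.000000
ω = Δθ/dt = 0.000000/0.5 = 0.0000
ω = 0 → v = (Δx·cos θ + Δy·sin θ)/dt = -1.7500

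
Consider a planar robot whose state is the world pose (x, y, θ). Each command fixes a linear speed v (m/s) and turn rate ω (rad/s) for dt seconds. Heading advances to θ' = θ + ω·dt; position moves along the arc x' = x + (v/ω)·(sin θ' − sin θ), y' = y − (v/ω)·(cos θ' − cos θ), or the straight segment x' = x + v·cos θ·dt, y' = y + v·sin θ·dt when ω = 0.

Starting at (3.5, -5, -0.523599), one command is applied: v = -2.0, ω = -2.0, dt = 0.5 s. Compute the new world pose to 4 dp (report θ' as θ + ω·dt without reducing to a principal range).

θ' = -0.5236 + -2.0·0.5 = -1.5236
R = v/ω = -2.0/-2.0 = 1.0000
x' = 3.5 + 1.0000·(sin -1.5236 − sin -0.5236) = 3.0011
y' = -5 − 1.0000·(cos -1.5236 − cos -0.5236) = -4.1812

(3.0011, -4.1812, -1.5236)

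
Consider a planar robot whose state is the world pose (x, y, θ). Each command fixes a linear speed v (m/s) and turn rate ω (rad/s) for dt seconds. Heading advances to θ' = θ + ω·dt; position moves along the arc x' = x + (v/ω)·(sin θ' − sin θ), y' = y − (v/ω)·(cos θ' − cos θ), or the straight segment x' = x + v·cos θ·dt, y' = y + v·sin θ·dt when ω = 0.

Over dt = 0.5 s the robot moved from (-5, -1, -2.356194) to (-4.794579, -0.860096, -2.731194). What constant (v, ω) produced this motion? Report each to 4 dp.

Δθ = -2.731194 − -2.356194 = -0.375000
ω = Δθ/dt = -0.375000/0.5 = -0.7500
R = Δx/(sin θ' − sin θ) = 0.6667
v = R·ω = 0.6667·-0.7500 = -0.5000

v = -0.5000, ω = -0.7500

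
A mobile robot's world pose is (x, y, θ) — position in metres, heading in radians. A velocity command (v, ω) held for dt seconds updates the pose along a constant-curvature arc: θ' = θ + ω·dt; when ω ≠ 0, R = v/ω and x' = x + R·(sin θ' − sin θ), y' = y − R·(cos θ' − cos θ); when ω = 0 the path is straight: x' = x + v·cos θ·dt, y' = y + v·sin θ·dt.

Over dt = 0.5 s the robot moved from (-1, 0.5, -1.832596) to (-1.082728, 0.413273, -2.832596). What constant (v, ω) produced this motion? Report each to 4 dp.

v = 0.2500, ω = -2.0000

Δθ = -2.832596 − -1.832596 = -1.000000
ω = Δθ/dt = -1.000000/0.5 = -2.0000
R = −Δy/(cos θ' − cos θ) = -0.1250
v = R·ω = -0.1250·-2.0000 = 0.2500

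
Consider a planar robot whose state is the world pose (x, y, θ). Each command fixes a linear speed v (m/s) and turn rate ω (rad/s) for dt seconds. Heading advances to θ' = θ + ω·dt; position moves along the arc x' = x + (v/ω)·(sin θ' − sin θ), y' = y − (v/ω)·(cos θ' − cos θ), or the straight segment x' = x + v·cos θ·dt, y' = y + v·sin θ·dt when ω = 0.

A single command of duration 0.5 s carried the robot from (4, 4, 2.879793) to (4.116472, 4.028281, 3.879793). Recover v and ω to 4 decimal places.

v = -0.2500, ω = 2.0000

Δθ = 3.879793 − 2.879793 = 1.000000
ω = Δθ/dt = 1.000000/0.5 = 2.0000
R = Δx/(sin θ' − sin θ) = -0.1250
v = R·ω = -0.1250·2.0000 = -0.2500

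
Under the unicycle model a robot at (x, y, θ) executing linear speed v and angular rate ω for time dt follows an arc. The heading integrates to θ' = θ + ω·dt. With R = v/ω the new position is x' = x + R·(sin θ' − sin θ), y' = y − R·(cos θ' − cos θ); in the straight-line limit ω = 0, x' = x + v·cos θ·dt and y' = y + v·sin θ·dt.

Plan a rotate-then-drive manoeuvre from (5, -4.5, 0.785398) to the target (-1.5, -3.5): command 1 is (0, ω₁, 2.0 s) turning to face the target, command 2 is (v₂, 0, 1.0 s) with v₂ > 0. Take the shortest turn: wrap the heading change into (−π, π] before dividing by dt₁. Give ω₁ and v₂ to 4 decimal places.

heading to target = atan2(-3.5−-4.5, -1.5−5) = 2.9889
Δθ = wrap(2.9889 − 0.7854) = 2.2035; ω₁ = Δθ/dt₁ = 1.1018
distance = √((-1.5−5)² + (-3.5−-4.5)²) = 6.5765; v₂ = distance/dt₂ = 6.5765

ω₁ = 1.1018, v₂ = 6.5765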